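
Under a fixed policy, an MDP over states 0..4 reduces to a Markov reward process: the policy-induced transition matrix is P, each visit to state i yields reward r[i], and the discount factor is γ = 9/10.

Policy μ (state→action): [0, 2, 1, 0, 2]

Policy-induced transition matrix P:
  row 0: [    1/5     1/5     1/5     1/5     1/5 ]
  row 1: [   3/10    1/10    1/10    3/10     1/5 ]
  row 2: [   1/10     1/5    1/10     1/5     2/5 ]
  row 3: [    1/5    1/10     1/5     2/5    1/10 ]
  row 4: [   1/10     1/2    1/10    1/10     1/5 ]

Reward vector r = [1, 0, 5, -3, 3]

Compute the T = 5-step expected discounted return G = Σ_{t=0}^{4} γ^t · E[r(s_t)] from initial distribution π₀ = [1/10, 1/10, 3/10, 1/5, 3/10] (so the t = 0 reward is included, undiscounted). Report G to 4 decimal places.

G = 4.3351

t=0: π = [0.1000, 0.1000, 0.3000, 0.2000, 0.3000], E[r] = 1.9000, γ^t·E[r] = 1.900000, running G = 1.900000
t=1: π = [0.1500, 0.2600, 0.1300, 0.2200, 0.2400], E[r] = 0.8600, γ^t·E[r] = 0.774000, running G = 2.674000
t=2: π = [0.1890, 0.2240, 0.1370, 0.2460, 0.2040], E[r] = 0.7480, γ^t·E[r] = 0.605880, running G = 3.279880
t=3: π = [0.1883, 0.2142, 0.1435, 0.2512, 0.2028], E[r] = 0.7606, γ^t·E[r] = 0.554477, running G = 3.834357
t=4: π = [0.1868, 0.2143, 0.1440, 0.2514, 0.2036], E[r] = 0.7631, γ^t·E[r] = 0.500696, running G = 4.335054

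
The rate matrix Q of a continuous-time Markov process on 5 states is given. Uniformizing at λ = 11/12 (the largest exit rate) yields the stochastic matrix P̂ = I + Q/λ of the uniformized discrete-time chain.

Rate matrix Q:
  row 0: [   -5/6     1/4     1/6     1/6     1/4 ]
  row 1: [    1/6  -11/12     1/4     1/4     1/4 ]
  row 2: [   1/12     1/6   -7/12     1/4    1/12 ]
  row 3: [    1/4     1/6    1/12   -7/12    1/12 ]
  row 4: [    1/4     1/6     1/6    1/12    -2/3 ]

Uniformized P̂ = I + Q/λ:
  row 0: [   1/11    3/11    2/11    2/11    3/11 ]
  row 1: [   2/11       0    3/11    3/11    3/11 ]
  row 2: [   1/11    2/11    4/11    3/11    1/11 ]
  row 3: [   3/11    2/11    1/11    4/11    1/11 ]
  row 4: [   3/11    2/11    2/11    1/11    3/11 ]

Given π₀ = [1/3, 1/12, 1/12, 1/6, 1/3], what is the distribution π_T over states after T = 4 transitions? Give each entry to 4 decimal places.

t=0: π = [0.3333, 0.0833, 0.0833, 0.1667, 0.3333]
t=1: π = [0.1894, 0.1970, 0.1894, 0.1970, 0.2273]
t=2: π = [0.1860, 0.1632, 0.2163, 0.2321, 0.2025]
t=3: π = [0.1848, 0.1690, 0.2149, 0.2401, 0.1912]
t=4: π = [0.1847, 0.1679, 0.2144, 0.2430, 0.1900]

π = [0.1847, 0.1679, 0.2144, 0.2430, 0.1900]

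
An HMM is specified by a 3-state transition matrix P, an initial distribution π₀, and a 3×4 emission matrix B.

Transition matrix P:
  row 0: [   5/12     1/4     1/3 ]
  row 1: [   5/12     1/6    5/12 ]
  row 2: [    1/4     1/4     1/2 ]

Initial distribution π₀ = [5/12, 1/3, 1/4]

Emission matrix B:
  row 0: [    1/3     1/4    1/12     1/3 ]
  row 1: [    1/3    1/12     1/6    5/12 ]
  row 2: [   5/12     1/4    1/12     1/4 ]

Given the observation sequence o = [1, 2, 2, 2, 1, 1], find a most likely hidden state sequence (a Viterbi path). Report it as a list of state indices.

path = [0, 1, 2, 2, 2, 2]

t=0: δ = [1.042e-01, 2.778e-02, 6.250e-02]  (obs o_0=1)
t=1: δ = [3.617e-03, 4.340e-03, 2.894e-03]  ψ = [0, 0, 0]  (obs o_1=2)
t=2: δ = [1.507e-04, 1.507e-04, 1.507e-04]  ψ = [1, 0, 1]  (obs o_2=2)
t=3: δ = [5.233e-06, 6.279e-06, 6.279e-06]  ψ = [0, 0, 2]  (obs o_3=2)
t=4: δ = [6.541e-07, 1.308e-07, 7.849e-07]  ψ = [1, 2, 2]  (obs o_4=1)
t=5: δ = [6.814e-08, 1.635e-08, 9.811e-08]  ψ = [0, 2, 2]  (obs o_5=1)
backtrack: best end state = 2; path = [0, 1, 2, 2, 2, 2]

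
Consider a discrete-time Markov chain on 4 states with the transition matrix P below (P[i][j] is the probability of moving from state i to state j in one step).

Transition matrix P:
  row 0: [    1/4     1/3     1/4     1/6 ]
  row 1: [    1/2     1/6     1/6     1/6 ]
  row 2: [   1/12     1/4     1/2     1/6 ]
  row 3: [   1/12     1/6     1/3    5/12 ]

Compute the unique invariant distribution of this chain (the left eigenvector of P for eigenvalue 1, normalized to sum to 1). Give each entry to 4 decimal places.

π = [0.2151, 0.2302, 0.3324, 0.2222]

Balance equations π_j = Σ_i π_i·P[i][j]:
  π_0 = 1/4·π_0 + 1/2·π_1 + 1/12·π_2 + 1/12·π_3
  π_1 = 1/3·π_0 + 1/6·π_1 + 1/4·π_2 + 1/6·π_3
  π_2 = 1/4·π_0 + 1/6·π_1 + 1/2·π_2 + 1/3·π_3
  normalize: π_0 + π_1 + π_2 + π_3 = 1
Solving the linear system gives exactly π = [242/1125, 259/1125, 374/1125, 2/9].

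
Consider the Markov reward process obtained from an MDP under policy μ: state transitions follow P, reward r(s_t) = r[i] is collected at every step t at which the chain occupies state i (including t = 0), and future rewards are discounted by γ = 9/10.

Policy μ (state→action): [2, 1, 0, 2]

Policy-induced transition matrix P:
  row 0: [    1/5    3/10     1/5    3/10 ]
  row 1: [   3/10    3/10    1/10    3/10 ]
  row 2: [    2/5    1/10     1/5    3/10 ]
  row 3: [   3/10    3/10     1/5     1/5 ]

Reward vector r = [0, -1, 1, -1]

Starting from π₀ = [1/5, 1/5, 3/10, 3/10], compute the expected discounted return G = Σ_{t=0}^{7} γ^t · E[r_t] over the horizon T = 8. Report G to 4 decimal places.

t=0: π = [0.2000, 0.2000, 0.3000, 0.3000], E[r] = -0.2000, γ^t·E[r] = -0.200000, running G = -0.200000
t=1: π = [0.3100, 0.2400, 0.1800, 0.2700], E[r] = -0.3300, γ^t·E[r] = -0.297000, running G = -0.497000
t=2: π = [0.2870, 0.2640, 0.1760, 0.2730], E[r] = -0.3610, γ^t·E[r] = -0.292410, running G = -0.789410
t=3: π = [0.2889, 0.2648, 0.1736, 0.2727], E[r] = -0.3639, γ^t·E[r] = -0.265283, running G = -1.054693
t=4: π = [0.2885, 0.2653, 0.1735, 0.2727], E[r] = -0.3645, γ^t·E[r] = -0.239142, running G = -1.293835
t=5: π = [0.2885, 0.2653, 0.1735, 0.2727], E[r] = -0.3646, γ^t·E[r] = -0.215264, running G = -1.509099
t=6: π = [0.2885, 0.2653, 0.1735, 0.2727], E[r] = -0.3646, γ^t·E[r] = -0.193743, running G = -1.702842
t=7: π = [0.2885, 0.2653, 0.1735, 0.2727], E[r] = -0.3646, γ^t·E[r] = -0.174370, running G = -1.877212

G = -1.8772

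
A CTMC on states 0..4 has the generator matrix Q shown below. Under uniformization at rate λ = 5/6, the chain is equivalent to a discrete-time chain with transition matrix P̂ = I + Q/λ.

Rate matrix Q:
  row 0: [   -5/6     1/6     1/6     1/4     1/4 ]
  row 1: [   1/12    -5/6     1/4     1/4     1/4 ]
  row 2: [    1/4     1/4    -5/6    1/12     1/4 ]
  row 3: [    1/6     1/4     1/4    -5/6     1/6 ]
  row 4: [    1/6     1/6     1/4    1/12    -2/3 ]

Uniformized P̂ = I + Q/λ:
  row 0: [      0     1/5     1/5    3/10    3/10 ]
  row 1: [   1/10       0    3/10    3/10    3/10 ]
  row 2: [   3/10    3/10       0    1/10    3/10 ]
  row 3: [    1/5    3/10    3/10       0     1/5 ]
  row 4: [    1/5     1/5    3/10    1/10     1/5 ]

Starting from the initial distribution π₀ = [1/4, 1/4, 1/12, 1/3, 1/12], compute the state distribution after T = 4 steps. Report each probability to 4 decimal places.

π = [0.1693, 0.1990, 0.2179, 0.1559, 0.2579]

t=0: π = [0.2500, 0.2500, 0.0833, 0.3333, 0.0833]
t=1: π = [0.1333, 0.1917, 0.2500, 0.1667, 0.2583]
t=2: π = [0.1792, 0.2033, 0.2117, 0.1483, 0.2575]
t=3: π = [0.1650, 0.1953, 0.2186, 0.1617, 0.2594]
t=4: π = [0.1693, 0.1990, 0.2179, 0.1559, 0.2579]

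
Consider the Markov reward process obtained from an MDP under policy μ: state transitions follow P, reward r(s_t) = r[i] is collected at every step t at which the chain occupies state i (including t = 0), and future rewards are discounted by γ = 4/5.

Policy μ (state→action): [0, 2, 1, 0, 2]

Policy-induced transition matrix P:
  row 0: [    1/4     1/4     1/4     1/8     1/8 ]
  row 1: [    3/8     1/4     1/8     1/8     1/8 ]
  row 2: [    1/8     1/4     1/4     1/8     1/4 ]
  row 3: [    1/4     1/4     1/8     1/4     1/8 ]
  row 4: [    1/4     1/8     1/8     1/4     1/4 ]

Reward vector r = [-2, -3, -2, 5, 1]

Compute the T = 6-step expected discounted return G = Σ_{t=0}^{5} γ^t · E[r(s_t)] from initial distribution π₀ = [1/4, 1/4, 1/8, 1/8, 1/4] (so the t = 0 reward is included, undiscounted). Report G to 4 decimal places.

G = -2.0694

t=0: π = [0.2500, 0.2500, 0.1250, 0.1250, 0.2500], E[r] = -0.6250, γ^t·E[r] = -0.625000, running G = -0.625000
t=1: π = [0.2656, 0.2188, 0.1719, 0.1719, 0.1719], E[r] = -0.5000, γ^t·E[r] = -0.400000, running G = -1.025000
t=2: π = [0.2559, 0.2285, 0.1797, 0.1680, 0.1680], E[r] = -0.5488, γ^t·E[r] = -0.351250, running G = -1.376250
t=3: π = [0.2561, 0.2290, 0.1794, 0.1670, 0.1685], E[r] = -0.5547, γ^t·E[r] = -0.284000, running G = -1.660250
t=4: π = [0.2562, 0.2289, 0.1794, 0.1669, 0.1685], E[r] = -0.5550, γ^t·E[r] = -0.227313, running G = -1.887563
t=5: π = [0.2562, 0.2289, 0.1795, 0.1669, 0.1685], E[r] = -0.5550, γ^t·E[r] = -0.181854, running G = -2.069416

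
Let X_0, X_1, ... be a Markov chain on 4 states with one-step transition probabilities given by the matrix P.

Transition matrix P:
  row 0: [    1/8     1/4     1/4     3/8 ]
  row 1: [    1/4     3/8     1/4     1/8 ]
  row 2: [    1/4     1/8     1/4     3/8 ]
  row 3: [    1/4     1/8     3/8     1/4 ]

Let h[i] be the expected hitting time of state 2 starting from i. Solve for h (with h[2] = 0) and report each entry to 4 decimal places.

First-step conditioning: h[2] = 0; for i ≠ 2, h[i] = 1 + Σ_k P[i][k]·h[k].
  h[0] = 1 + 1/8·h[0] + 1/4·h[1] + 3/8·h[3]
  h[1] = 1 + 1/4·h[0] + 3/8·h[1] + 1/8·h[3]
  h[3] = 1 + 1/4·h[0] + 1/8·h[1] + 1/4·h[3]
Solving the 3×3 linear system over states ≠ 2 gives exactly h = [488/139, 504/139, 0, 432/139] (h[2] = 0 is the target).

h = [3.5108, 3.6259, 0.0000, 3.1079]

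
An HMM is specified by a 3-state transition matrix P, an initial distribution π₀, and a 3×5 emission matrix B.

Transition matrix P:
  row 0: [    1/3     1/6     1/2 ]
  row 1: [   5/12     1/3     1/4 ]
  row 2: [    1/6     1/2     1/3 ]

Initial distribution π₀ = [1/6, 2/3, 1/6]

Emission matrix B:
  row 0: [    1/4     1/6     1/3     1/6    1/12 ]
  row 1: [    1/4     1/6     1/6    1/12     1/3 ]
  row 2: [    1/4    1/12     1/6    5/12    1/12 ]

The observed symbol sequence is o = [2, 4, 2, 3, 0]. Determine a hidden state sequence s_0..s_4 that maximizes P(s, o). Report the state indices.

path = [1, 1, 0, 2, 1]

t=0: δ = [5.556e-02, 1.111e-01, 2.778e-02]  (obs o_0=2)
t=1: δ = [3.858e-03, 1.235e-02, 2.315e-03]  ψ = [1, 1, 0]  (obs o_1=4)
t=2: δ = [1.715e-03, 6.859e-04, 5.144e-04]  ψ = [1, 1, 1]  (obs o_2=2)
t=3: δ = [9.526e-05, 2.381e-05, 3.572e-04]  ψ = [0, 0, 0]  (obs o_3=3)
t=4: δ = [1.488e-05, 4.465e-05, 2.977e-05]  ψ = [2, 2, 2]  (obs o_4=0)
backtrack: best end state = 1; path = [1, 1, 0, 2, 1]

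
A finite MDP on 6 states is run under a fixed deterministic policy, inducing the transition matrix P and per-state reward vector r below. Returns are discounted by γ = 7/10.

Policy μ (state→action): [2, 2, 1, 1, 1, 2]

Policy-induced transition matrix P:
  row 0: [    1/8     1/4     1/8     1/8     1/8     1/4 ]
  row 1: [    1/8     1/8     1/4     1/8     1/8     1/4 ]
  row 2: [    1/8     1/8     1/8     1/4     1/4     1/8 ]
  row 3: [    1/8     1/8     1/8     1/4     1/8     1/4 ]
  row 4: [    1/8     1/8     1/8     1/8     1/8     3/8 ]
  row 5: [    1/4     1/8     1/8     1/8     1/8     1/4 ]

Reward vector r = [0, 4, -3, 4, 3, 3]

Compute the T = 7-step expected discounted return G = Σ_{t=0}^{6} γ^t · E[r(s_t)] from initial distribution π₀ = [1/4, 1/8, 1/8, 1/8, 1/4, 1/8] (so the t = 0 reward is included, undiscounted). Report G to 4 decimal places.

t=0: π = [0.2500, 0.1250, 0.1250, 0.1250, 0.2500, 0.1250], E[r] = 1.7500, γ^t·E[r] = 1.750000, running G = 1.750000
t=1: π = [0.1406, 0.1563, 0.1406, 0.1563, 0.1406, 0.2656], E[r] = 2.0469, γ^t·E[r] = 1.432813, running G = 3.182813
t=2: π = [0.1582, 0.1426, 0.1445, 0.1621, 0.1426, 0.2500], E[r] = 1.9629, γ^t·E[r] = 0.961816, running G = 4.144629
t=3: π = [0.1563, 0.1448, 0.1428, 0.1633, 0.1431, 0.2498], E[r] = 1.9824, γ^t·E[r] = 0.679971, running G = 4.824600
t=4: π = [0.1562, 0.1445, 0.1431, 0.1633, 0.1429, 0.2500], E[r] = 1.9806, γ^t·E[r] = 0.475533, running G = 5.300132
t=5: π = [0.1563, 0.1445, 0.1431, 0.1633, 0.1429, 0.2500], E[r] = 1.9807, γ^t·E[r] = 0.332890, running G = 5.633022
t=6: π = [0.1562, 0.1445, 0.1431, 0.1633, 0.1429, 0.2500], E[r] = 1.9807, γ^t·E[r] = 0.233027, running G = 5.866049

G = 5.8660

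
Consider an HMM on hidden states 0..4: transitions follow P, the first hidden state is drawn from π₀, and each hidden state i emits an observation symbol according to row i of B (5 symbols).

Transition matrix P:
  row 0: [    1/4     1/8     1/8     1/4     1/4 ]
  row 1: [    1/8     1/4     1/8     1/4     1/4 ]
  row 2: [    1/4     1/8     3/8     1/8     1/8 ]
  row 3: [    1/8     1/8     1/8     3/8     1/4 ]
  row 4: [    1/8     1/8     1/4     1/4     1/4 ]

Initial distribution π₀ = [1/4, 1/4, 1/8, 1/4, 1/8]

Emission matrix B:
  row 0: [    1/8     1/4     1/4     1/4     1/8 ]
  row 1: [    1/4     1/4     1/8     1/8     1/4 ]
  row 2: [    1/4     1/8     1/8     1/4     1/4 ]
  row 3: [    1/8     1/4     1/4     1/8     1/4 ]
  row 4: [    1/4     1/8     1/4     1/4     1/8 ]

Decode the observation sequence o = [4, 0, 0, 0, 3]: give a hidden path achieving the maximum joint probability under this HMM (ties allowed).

path = [2, 2, 2, 2, 2]

t=0: δ = [3.125e-02, 6.250e-02, 3.125e-02, 6.250e-02, 1.562e-02]  (obs o_0=4)
t=1: δ = [9.766e-04, 3.906e-03, 2.930e-03, 2.930e-03, 3.906e-03]  ψ = [0, 1, 2, 3, 1]  (obs o_1=0)
t=2: δ = [9.155e-05, 2.441e-04, 2.747e-04, 1.373e-04, 2.441e-04]  ψ = [2, 1, 2, 3, 1]  (obs o_2=0)
t=3: δ = [8.583e-06, 1.526e-05, 2.575e-05, 7.629e-06, 1.526e-05]  ψ = [2, 1, 2, 1, 1]  (obs o_3=0)
t=4: δ = [1.609e-06, 4.768e-07, 2.414e-06, 4.768e-07, 9.537e-07]  ψ = [2, 1, 2, 1, 1]  (obs o_4=3)
backtrack: best end state = 2; path = [2, 2, 2, 2, 2]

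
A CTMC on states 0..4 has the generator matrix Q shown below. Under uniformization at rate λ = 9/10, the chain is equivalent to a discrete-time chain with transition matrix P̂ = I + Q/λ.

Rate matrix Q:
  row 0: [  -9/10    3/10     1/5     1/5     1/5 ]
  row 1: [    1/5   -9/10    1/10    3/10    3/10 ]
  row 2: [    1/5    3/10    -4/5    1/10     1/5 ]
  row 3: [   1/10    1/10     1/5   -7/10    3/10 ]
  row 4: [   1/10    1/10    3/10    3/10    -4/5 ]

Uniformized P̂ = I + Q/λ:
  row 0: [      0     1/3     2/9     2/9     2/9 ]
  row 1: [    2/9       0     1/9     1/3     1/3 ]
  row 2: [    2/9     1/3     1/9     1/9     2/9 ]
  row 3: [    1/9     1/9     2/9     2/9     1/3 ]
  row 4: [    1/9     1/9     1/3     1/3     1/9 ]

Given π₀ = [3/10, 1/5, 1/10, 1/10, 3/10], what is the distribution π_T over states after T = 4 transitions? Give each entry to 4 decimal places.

π = [0.1380, 0.1689, 0.2069, 0.2445, 0.2417]

t=0: π = [0.3000, 0.2000, 0.1000, 0.1000, 0.3000]
t=1: π = [0.1111, 0.1778, 0.2222, 0.2667, 0.2222]
t=2: π = [0.1432, 0.1654, 0.2025, 0.2420, 0.2469]
t=3: π = [0.1361, 0.1695, 0.2088, 0.2455, 0.2401]
t=4: π = [0.1380, 0.1689, 0.2069, 0.2445, 0.2417]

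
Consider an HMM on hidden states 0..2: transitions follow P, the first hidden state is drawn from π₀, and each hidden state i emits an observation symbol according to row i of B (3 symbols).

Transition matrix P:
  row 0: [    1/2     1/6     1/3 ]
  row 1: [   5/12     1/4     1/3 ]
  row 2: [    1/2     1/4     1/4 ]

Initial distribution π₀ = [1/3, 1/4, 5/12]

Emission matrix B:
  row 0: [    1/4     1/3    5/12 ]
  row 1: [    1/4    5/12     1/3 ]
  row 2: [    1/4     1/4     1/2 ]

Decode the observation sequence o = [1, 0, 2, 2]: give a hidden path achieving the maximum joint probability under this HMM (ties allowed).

path = [0, 0, 0, 0]

t=0: δ = [1.111e-01, 1.042e-01, 1.042e-01]  (obs o_0=1)
t=1: δ = [1.389e-02, 6.510e-03, 9.259e-03]  ψ = [0, 1, 0]  (obs o_1=0)
t=2: δ = [2.894e-03, 7.716e-04, 2.315e-03]  ψ = [0, 0, 0]  (obs o_2=2)
t=3: δ = [6.028e-04, 1.929e-04, 4.823e-04]  ψ = [0, 2, 0]  (obs o_3=2)
backtrack: best end state = 0; path = [0, 0, 0, 0]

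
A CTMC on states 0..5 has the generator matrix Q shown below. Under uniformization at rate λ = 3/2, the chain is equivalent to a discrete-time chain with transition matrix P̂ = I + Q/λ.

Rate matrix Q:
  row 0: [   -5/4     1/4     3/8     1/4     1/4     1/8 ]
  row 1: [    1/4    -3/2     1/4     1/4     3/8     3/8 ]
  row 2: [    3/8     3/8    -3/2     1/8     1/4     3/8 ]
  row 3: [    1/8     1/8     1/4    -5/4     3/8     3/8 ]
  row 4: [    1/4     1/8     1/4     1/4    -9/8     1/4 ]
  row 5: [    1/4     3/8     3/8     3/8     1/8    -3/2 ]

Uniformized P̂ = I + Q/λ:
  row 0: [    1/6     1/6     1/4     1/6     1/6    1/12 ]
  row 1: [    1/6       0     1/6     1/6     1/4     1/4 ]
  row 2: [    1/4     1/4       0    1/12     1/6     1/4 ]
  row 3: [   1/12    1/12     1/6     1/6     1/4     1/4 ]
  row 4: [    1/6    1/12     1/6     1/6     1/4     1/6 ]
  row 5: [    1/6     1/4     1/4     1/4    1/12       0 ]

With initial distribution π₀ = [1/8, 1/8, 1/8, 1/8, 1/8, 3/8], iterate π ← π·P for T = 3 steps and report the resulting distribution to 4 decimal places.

t=0: π = [0.1250, 0.1250, 0.1250, 0.1250, 0.1250, 0.3750]
t=1: π = [0.1667, 0.1667, 0.1875, 0.1875, 0.1667, 0.1250]
t=2: π = [0.1667, 0.1354, 0.1597, 0.1615, 0.1997, 0.1771]
t=3: π = [0.1665, 0.1421, 0.1687, 0.1681, 0.1933, 0.1613]

π = [0.1665, 0.1421, 0.1687, 0.1681, 0.1933, 0.1613]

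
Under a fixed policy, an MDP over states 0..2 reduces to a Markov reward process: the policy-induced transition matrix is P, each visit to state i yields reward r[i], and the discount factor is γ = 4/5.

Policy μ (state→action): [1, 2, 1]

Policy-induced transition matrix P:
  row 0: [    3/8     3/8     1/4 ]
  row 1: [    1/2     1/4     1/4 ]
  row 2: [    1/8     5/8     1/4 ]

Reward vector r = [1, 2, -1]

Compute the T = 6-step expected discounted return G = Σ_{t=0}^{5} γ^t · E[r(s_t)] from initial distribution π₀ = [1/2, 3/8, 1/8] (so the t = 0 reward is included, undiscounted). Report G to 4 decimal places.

G = 3.4940

t=0: π = [0.5000, 0.3750, 0.1250], E[r] = 1.1250, γ^t·E[r] = 1.125000, running G = 1.125000
t=1: π = [0.3906, 0.3594, 0.2500], E[r] = 0.8594, γ^t·E[r] = 0.687500, running G = 1.812500
t=2: π = [0.3574, 0.3926, 0.2500], E[r] = 0.8926, γ^t·E[r] = 0.571250, running G = 2.383750
t=3: π = [0.3616, 0.3884, 0.2500], E[r] = 0.8884, γ^t·E[r] = 0.454875, running G = 2.838625
t=4: π = [0.3611, 0.3889, 0.2500], E[r] = 0.8889, γ^t·E[r] = 0.364113, running G = 3.202738
t=5: π = [0.3611, 0.3889, 0.2500], E[r] = 0.8889, γ^t·E[r] = 0.291269, running G = 3.494006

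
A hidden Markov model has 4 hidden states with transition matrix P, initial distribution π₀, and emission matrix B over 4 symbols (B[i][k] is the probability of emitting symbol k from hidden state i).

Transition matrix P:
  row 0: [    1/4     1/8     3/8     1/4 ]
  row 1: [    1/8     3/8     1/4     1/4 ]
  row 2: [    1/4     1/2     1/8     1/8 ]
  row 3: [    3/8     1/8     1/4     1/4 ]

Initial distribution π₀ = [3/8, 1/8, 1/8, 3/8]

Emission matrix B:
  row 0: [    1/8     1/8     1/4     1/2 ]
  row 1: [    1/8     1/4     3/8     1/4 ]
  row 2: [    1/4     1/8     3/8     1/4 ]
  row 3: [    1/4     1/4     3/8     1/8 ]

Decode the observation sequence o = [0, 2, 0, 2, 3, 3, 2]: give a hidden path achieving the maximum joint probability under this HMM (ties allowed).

path = [3, 0, 2, 1, 1, 1, 1]

t=0: δ = [4.688e-02, 1.562e-02, 3.125e-02, 9.375e-02]  (obs o_0=0)
t=1: δ = [8.789e-03, 5.859e-03, 8.789e-03, 8.789e-03]  ψ = [3, 2, 3, 3]  (obs o_1=2)
t=2: δ = [4.120e-04, 5.493e-04, 8.240e-04, 5.493e-04]  ψ = [3, 2, 0, 0]  (obs o_2=0)
t=3: δ = [5.150e-05, 1.545e-04, 5.794e-05, 5.150e-05]  ψ = [2, 2, 0, 1]  (obs o_3=2)
t=4: δ = [9.656e-06, 1.448e-05, 9.656e-06, 4.828e-06]  ψ = [1, 1, 1, 1]  (obs o_4=3)
t=5: δ = [1.207e-06, 1.358e-06, 9.052e-07, 4.526e-07]  ψ = [0, 1, 0, 1]  (obs o_5=3)
t=6: δ = [7.544e-08, 1.910e-07, 1.697e-07, 1.273e-07]  ψ = [0, 1, 0, 1]  (obs o_6=2)
backtrack: best end state = 1; path = [3, 0, 2, 1, 1, 1, 1]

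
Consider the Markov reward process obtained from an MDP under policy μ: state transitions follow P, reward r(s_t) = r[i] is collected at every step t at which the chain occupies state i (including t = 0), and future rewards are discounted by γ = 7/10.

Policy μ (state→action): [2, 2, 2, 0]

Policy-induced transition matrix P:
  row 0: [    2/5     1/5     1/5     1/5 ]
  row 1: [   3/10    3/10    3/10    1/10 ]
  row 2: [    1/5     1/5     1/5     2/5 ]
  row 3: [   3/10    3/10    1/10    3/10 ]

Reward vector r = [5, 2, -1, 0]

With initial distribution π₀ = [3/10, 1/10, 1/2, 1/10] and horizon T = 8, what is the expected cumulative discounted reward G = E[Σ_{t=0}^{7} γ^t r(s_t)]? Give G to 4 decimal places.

G = 5.0188

t=0: π = [0.3000, 0.1000, 0.5000, 0.1000], E[r] = 1.2000, γ^t·E[r] = 1.200000, running G = 1.200000
t=1: π = [0.2800, 0.2200, 0.2000, 0.3000], E[r] = 1.6400, γ^t·E[r] = 1.148000, running G = 2.348000
t=2: π = [0.3080, 0.2520, 0.1920, 0.2480], E[r] = 1.8520, γ^t·E[r] = 0.907480, running G = 3.255480
t=3: π = [0.3116, 0.2500, 0.2004, 0.2380], E[r] = 1.8576, γ^t·E[r] = 0.637157, running G = 3.892637
t=4: π = [0.3111, 0.2488, 0.2012, 0.2389], E[r] = 1.8520, γ^t·E[r] = 0.444665, running G = 4.337302
t=5: π = [0.3110, 0.2488, 0.2010, 0.2392], E[r] = 1.8515, γ^t·E[r] = 0.311182, running G = 4.648484
t=6: π = [0.3110, 0.2488, 0.2010, 0.2392], E[r] = 1.8517, γ^t·E[r] = 0.217845, running G = 4.866329
t=7: π = [0.3110, 0.2488, 0.2010, 0.2392], E[r] = 1.8517, γ^t·E[r] = 0.152494, running G = 5.018823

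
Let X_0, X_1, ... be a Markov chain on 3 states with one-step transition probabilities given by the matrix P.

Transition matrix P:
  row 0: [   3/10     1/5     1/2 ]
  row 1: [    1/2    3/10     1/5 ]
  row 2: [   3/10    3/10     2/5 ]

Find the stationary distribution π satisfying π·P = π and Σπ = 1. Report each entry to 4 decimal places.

π = [0.3529, 0.2647, 0.3824]

Balance equations π_j = Σ_i π_i·P[i][j]:
  π_0 = 3/10·π_0 + 1/2·π_1 + 3/10·π_2
  π_1 = 1/5·π_0 + 3/10·π_1 + 3/10·π_2
  normalize: π_0 + π_1 + π_2 = 1
Solving the linear system gives exactly π = [6/17, 9/34, 13/34].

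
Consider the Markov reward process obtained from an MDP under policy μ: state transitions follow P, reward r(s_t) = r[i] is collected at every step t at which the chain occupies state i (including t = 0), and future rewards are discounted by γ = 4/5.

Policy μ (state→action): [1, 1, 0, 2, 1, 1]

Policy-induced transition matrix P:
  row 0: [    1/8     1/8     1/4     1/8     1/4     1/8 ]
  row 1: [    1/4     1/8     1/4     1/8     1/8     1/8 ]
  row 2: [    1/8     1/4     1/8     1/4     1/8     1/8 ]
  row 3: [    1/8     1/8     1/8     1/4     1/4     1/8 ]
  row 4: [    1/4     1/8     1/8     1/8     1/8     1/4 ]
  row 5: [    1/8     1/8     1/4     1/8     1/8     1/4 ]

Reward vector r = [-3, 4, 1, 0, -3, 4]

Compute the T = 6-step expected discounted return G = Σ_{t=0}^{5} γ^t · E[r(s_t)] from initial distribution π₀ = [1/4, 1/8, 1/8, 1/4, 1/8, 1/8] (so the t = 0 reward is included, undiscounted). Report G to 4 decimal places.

t=0: π = [0.2500, 0.1250, 0.1250, 0.2500, 0.1250, 0.1250], E[r] = 0.0000, γ^t·E[r] = 0.000000, running G = 0.000000
t=1: π = [0.1563, 0.1406, 0.1875, 0.1719, 0.1875, 0.1563], E[r] = 0.3438, γ^t·E[r] = 0.275000, running G = 0.275000
t=2: π = [0.1660, 0.1484, 0.1816, 0.1699, 0.1660, 0.1680], E[r] = 0.4512, γ^t·E[r] = 0.288750, running G = 0.563750
t=3: π = [0.1643, 0.1477, 0.1853, 0.1689, 0.1670, 0.1667], E[r] = 0.4492, γ^t·E[r] = 0.230000, running G = 0.793750
t=4: π = [0.1643, 0.1482, 0.1848, 0.1693, 0.1667, 0.1667], E[r] = 0.4514, γ^t·E[r] = 0.184888, running G = 0.978638
t=5: π = [0.1644, 0.1481, 0.1849, 0.1693, 0.1667, 0.1667], E[r] = 0.4508, γ^t·E[r] = 0.147734, running G = 1.126371

G = 1.1264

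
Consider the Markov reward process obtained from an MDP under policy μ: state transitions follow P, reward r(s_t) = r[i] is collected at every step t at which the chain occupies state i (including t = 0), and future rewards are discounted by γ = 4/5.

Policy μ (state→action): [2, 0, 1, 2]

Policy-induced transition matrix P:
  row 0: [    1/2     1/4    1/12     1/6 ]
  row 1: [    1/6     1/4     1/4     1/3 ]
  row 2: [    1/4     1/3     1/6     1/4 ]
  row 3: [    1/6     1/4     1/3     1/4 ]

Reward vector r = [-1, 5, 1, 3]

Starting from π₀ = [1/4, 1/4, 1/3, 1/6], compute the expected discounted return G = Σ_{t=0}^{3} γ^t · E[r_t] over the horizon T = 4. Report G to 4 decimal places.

t=0: π = [0.2500, 0.2500, 0.3333, 0.1667], E[r] = 1.8333, γ^t·E[r] = 1.833333, running G = 1.833333
t=1: π = [0.2778, 0.2778, 0.1944, 0.2500], E[r] = 2.0556, γ^t·E[r] = 1.644444, running G = 3.477778
t=2: π = [0.2755, 0.2662, 0.2083, 0.2500], E[r] = 2.0139, γ^t·E[r] = 1.288889, running G = 4.766667
t=3: π = [0.2758, 0.2674, 0.2076, 0.2492], E[r] = 2.0162, γ^t·E[r] = 1.032296, running G = 5.798963

G = 5.7990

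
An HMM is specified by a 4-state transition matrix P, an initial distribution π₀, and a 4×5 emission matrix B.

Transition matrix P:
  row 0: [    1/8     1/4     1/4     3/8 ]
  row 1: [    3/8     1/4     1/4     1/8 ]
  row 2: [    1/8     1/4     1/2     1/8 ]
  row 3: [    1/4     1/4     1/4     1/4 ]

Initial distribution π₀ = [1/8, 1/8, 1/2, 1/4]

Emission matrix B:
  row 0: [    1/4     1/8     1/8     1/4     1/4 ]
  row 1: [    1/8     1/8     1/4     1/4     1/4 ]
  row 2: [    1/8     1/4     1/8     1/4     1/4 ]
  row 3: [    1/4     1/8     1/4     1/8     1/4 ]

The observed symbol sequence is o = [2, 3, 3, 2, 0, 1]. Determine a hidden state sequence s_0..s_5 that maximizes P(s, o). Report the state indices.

t=0: δ = [1.562e-02, 3.125e-02, 6.250e-02, 6.250e-02]  (obs o_0=2)
t=1: δ = [3.906e-03, 3.906e-03, 7.812e-03, 1.953e-03]  ψ = [3, 2, 2, 3]  (obs o_1=3)
t=2: δ = [3.662e-04, 4.883e-04, 9.766e-04, 1.831e-04]  ψ = [1, 2, 2, 0]  (obs o_2=3)
t=3: δ = [2.289e-05, 6.104e-05, 6.104e-05, 3.433e-05]  ψ = [1, 2, 2, 0]  (obs o_3=2)
t=4: δ = [5.722e-06, 1.907e-06, 3.815e-06, 2.146e-06]  ψ = [1, 1, 2, 0]  (obs o_4=0)
t=5: δ = [8.941e-08, 1.788e-07, 4.768e-07, 2.682e-07]  ψ = [0, 0, 2, 0]  (obs o_5=1)
backtrack: best end state = 2; path = [2, 2, 2, 2, 2, 2]

path = [2, 2, 2, 2, 2, 2]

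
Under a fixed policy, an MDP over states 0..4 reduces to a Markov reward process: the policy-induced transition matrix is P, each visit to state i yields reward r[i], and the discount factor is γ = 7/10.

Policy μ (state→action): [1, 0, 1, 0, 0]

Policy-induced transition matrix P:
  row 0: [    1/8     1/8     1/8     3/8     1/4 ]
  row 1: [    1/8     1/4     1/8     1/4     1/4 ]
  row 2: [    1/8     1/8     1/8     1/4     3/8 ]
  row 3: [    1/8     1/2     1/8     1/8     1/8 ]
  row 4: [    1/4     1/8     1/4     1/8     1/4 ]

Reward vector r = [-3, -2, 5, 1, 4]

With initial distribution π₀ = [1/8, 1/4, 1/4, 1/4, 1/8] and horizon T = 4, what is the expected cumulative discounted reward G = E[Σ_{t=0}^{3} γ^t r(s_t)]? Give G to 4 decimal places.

G = 2.6714

t=0: π = [0.1250, 0.2500, 0.2500, 0.2500, 0.1250], E[r] = 1.1250, γ^t·E[r] = 1.125000, running G = 1.125000
t=1: π = [0.1406, 0.2500, 0.1406, 0.2188, 0.2500], E[r] = 1.0000, γ^t·E[r] = 0.700000, running G = 1.825000
t=2: π = [0.1563, 0.2383, 0.1563, 0.2090, 0.2402], E[r] = 1.0059, γ^t·E[r] = 0.492871, running G = 2.317871
t=3: π = [0.1550, 0.2332, 0.1550, 0.2134, 0.2434], E[r] = 1.0308, γ^t·E[r] = 0.353551, running G = 2.671422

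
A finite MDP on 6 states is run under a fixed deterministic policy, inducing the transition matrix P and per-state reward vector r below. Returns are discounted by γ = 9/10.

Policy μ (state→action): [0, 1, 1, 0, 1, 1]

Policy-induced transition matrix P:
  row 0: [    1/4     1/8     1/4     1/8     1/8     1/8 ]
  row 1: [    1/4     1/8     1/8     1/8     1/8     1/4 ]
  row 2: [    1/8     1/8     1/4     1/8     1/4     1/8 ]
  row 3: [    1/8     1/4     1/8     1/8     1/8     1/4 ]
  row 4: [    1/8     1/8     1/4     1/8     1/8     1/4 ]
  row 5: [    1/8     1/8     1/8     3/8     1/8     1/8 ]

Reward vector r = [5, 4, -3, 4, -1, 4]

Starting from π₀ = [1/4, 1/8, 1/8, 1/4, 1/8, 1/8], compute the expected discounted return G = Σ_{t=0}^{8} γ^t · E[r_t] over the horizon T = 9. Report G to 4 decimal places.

G = 13.6043

t=0: π = [0.2500, 0.1250, 0.1250, 0.2500, 0.1250, 0.1250], E[r] = 2.7500, γ^t·E[r] = 2.750000, running G = 2.750000
t=1: π = [0.1719, 0.1563, 0.1875, 0.1563, 0.1406, 0.1875], E[r] = 2.1563, γ^t·E[r] = 1.940625, running G = 4.690625
t=2: π = [0.1660, 0.1445, 0.1875, 0.1719, 0.1484, 0.1816], E[r] = 2.1113, γ^t·E[r] = 1.710176, running G = 6.400801
t=3: π = [0.1638, 0.1465, 0.1877, 0.1704, 0.1484, 0.1831], E[r] = 2.1074, γ^t·E[r] = 1.536311, running G = 7.937111
t=4: π = [0.1638, 0.1463, 0.1875, 0.1708, 0.1485, 0.1832], E[r] = 2.1089, γ^t·E[r] = 1.383681, running G = 9.320792
t=5: π = [0.1638, 0.1463, 0.1875, 0.1708, 0.1484, 0.1832], E[r] = 2.1093, γ^t·E[r] = 1.245513, running G = 10.566305
t=6: π = [0.1638, 0.1463, 0.1875, 0.1708, 0.1484, 0.1832], E[r] = 2.1094, γ^t·E[r] = 1.121014, running G = 11.687319
t=7: π = [0.1638, 0.1463, 0.1875, 0.1708, 0.1484, 0.1832], E[r] = 2.1094, γ^t·E[r] = 1.008921, running G = 12.696240
t=8: π = [0.1638, 0.1463, 0.1875, 0.1708, 0.1484, 0.1832], E[r] = 2.1094, γ^t·E[r] = 0.908031, running G = 13.604271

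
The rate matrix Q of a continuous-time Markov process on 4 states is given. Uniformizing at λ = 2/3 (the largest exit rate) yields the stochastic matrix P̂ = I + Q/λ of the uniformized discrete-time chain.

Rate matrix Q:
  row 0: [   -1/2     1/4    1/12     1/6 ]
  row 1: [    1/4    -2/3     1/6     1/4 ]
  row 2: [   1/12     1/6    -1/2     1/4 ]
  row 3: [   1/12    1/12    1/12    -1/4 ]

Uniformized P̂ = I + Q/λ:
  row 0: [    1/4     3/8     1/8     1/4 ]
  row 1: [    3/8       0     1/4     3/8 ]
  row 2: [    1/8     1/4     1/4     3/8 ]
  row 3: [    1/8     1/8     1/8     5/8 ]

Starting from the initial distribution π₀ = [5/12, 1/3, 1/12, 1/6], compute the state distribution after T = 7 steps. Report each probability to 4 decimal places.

π = [0.1922, 0.1724, 0.1675, 0.4679]

t=0: π = [0.4167, 0.3333, 0.0833, 0.1667]
t=1: π = [0.2604, 0.1979, 0.1771, 0.3646]
t=2: π = [0.2070, 0.1875, 0.1719, 0.4336]
t=3: π = [0.1978, 0.1748, 0.1699, 0.4575]
t=4: π = [0.1934, 0.1738, 0.1681, 0.4647]
t=5: π = [0.1926, 0.1726, 0.1677, 0.4670]
t=6: π = [0.1922, 0.1725, 0.1675, 0.4677]
t=7: π = [0.1922, 0.1724, 0.1675, 0.4679]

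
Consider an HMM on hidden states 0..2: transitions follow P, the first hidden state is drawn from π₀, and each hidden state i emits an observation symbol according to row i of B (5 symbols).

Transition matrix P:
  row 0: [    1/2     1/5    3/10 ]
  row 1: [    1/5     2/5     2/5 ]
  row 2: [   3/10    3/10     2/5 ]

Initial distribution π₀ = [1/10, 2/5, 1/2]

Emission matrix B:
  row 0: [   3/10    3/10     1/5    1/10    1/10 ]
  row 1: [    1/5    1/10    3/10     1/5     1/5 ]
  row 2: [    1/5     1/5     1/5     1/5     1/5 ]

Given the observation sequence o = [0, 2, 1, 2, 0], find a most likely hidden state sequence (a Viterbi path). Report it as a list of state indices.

path = [2, 0, 0, 0, 0]

t=0: δ = [3.000e-02, 8.000e-02, 1.000e-01]  (obs o_0=0)
t=1: δ = [6.000e-03, 9.600e-03, 8.000e-03]  ψ = [2, 1, 2]  (obs o_1=2)
t=2: δ = [9.000e-04, 3.840e-04, 7.680e-04]  ψ = [0, 1, 1]  (obs o_2=1)
t=3: δ = [9.000e-05, 6.912e-05, 6.144e-05]  ψ = [0, 2, 2]  (obs o_3=2)
t=4: δ = [1.350e-05, 5.530e-06, 5.530e-06]  ψ = [0, 1, 1]  (obs o_4=0)
backtrack: best end state = 0; path = [2, 0, 0, 0, 0]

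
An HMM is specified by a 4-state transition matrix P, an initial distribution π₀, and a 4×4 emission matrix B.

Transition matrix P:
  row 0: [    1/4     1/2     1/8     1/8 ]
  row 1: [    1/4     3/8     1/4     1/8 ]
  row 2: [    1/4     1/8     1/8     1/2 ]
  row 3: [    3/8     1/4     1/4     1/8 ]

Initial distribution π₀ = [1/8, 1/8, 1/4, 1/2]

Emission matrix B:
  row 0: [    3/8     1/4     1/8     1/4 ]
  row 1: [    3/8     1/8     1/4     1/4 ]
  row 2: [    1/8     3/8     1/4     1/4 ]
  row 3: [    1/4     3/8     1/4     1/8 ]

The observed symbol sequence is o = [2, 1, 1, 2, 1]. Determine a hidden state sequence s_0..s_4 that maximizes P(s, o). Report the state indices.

path = [3, 2, 3, 2, 3]

t=0: δ = [1.562e-02, 3.125e-02, 6.250e-02, 1.250e-01]  (obs o_0=2)
t=1: δ = [1.172e-02, 3.906e-03, 1.172e-02, 1.172e-02]  ψ = [3, 3, 3, 2]  (obs o_1=1)
t=2: δ = [1.099e-03, 7.324e-04, 1.099e-03, 2.197e-03]  ψ = [3, 0, 3, 2]  (obs o_2=1)
t=3: δ = [1.030e-04, 1.373e-04, 1.373e-04, 1.373e-04]  ψ = [3, 0, 3, 2]  (obs o_3=2)
t=4: δ = [1.287e-05, 6.437e-06, 1.287e-05, 2.575e-05]  ψ = [3, 0, 1, 2]  (obs o_4=1)
backtrack: best end state = 3; path = [3, 2, 3, 2, 3]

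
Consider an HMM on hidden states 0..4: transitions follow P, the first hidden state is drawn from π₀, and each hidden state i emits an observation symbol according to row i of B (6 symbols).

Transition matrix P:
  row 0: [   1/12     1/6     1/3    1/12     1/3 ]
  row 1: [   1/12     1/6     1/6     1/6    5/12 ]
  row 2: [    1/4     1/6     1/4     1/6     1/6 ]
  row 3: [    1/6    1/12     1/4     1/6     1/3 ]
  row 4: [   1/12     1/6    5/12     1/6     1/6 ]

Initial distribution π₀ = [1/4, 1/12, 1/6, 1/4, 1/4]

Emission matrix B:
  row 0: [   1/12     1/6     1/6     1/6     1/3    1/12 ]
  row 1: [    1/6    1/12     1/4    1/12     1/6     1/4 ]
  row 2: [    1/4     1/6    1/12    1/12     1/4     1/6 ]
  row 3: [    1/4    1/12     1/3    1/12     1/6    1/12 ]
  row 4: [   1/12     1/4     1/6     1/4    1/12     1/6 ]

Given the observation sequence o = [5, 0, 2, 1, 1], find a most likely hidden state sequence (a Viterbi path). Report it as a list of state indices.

t=0: δ = [2.083e-02, 2.083e-02, 2.778e-02, 2.083e-02, 4.167e-02]  (obs o_0=5)
t=1: δ = [5.787e-04, 1.157e-03, 4.340e-03, 1.736e-03, 7.234e-04]  ψ = [2, 4, 4, 4, 1]  (obs o_1=0)
t=2: δ = [1.808e-04, 1.808e-04, 9.042e-05, 2.411e-04, 1.206e-04]  ψ = [2, 2, 2, 2, 2]  (obs o_2=2)
t=3: δ = [6.698e-06, 2.512e-06, 1.005e-05, 3.349e-06, 2.009e-05]  ψ = [3, 0, 0, 3, 3]  (obs o_3=1)
t=4: δ = [4.186e-07, 2.791e-07, 1.395e-06, 2.791e-07, 8.372e-07]  ψ = [2, 4, 4, 4, 4]  (obs o_4=1)
backtrack: best end state = 2; path = [4, 2, 3, 4, 2]

path = [4, 2, 3, 4, 2]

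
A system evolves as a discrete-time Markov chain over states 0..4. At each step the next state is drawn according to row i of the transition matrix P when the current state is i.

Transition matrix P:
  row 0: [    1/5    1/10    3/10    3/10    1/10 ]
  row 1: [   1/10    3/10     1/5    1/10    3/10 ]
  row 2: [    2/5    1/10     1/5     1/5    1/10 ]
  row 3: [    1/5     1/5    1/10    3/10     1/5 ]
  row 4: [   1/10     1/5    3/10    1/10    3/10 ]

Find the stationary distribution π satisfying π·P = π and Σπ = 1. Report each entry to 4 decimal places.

π = [0.2070, 0.1748, 0.2197, 0.2042, 0.1942]

Balance equations π_j = Σ_i π_i·P[i][j]:
  π_0 = 1/5·π_0 + 1/10·π_1 + 2/5·π_2 + 1/5·π_3 + 1/10·π_4
  π_1 = 1/10·π_0 + 3/10·π_1 + 1/10·π_2 + 1/5·π_3 + 1/5·π_4
  π_2 = 3/10·π_0 + 1/5·π_1 + 1/5·π_2 + 1/10·π_3 + 3/10·π_4
  π_3 = 3/10·π_0 + 1/10·π_1 + 1/5·π_2 + 3/10·π_3 + 1/10·π_4
  normalize: π_0 + π_1 + π_2 + π_3 + π_4 = 1
Solving the linear system gives exactly π = [1471/7105, 1242/7105, 223/1015, 1451/7105, 276/1421].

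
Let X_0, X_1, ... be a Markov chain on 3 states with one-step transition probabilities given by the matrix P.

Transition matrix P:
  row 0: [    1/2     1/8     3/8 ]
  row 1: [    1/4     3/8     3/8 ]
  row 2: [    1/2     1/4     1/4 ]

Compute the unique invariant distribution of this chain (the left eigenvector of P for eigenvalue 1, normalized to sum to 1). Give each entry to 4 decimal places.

Balance equations π_j = Σ_i π_i·P[i][j]:
  π_0 = 1/2·π_0 + 1/4·π_1 + 1/2·π_2
  π_1 = 1/8·π_0 + 3/8·π_1 + 1/4·π_2
  normalize: π_0 + π_1 + π_2 = 1
Solving the linear system gives exactly π = [4/9, 2/9, 1/3].

π = [0.4444, 0.2222, 0.3333]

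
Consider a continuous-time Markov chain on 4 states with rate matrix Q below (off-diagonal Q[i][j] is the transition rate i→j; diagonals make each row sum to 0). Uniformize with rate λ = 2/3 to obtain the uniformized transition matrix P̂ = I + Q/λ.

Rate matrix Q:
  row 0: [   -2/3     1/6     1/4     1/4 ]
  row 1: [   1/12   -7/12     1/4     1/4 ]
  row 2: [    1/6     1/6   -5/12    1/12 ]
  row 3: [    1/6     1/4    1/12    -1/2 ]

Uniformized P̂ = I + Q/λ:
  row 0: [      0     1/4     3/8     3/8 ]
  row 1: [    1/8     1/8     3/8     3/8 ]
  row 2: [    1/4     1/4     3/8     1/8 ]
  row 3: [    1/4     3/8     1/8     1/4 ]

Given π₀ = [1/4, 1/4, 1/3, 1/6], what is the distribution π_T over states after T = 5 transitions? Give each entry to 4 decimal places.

t=0: π = [0.2500, 0.2500, 0.3333, 0.1667]
t=1: π = [0.1563, 0.2396, 0.3333, 0.2708]
t=2: π = [0.1810, 0.2539, 0.3073, 0.2578]
t=3: π = [0.1730, 0.2505, 0.3105, 0.2660]
t=4: π = [0.1754, 0.2519, 0.3085, 0.2641]
t=5: π = [0.1746, 0.2515, 0.3090, 0.2649]

π = [0.1746, 0.2515, 0.3090, 0.2649]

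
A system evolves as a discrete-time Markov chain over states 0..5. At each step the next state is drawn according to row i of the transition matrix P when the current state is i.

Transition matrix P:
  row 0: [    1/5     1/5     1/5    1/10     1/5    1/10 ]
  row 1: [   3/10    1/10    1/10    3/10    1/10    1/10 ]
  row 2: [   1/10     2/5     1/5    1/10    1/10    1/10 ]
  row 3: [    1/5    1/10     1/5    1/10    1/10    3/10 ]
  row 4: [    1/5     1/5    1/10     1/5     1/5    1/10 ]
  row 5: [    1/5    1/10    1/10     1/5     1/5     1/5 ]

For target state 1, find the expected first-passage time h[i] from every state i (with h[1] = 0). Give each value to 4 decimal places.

h = [4.8386, 0.0000, 3.8550, 5.4495, 4.9981, 5.5534]

First-step conditioning: h[1] = 0; for i ≠ 1, h[i] = 1 + Σ_k P[i][k]·h[k].
  h[0] = 1 + 1/5·h[0] + 1/5·h[2] + 1/10·h[3] + 1/5·h[4] + 1/10·h[5]
  h[2] = 1 + 1/10·h[0] + 1/5·h[2] + 1/10·h[3] + 1/10·h[4] + 1/10·h[5]
  h[3] = 1 + 1/5·h[0] + 1/5·h[2] + 1/10·h[3] + 1/10·h[4] + 3/10·h[5]
  h[4] = 1 + 1/5·h[0] + 1/10·h[2] + 1/5·h[3] + 1/5·h[4] + 1/10·h[5]
  h[5] = 1 + 1/5·h[0] + 1/10·h[2] + 1/5·h[3] + 1/5·h[4] + 1/5·h[5]
Solving the 5×5 linear system over states ≠ 1 gives exactly h = [88000/18187, 0, 70110/18187, 99110/18187, 90900/18187, 101000/18187] (h[1] = 0 is the target).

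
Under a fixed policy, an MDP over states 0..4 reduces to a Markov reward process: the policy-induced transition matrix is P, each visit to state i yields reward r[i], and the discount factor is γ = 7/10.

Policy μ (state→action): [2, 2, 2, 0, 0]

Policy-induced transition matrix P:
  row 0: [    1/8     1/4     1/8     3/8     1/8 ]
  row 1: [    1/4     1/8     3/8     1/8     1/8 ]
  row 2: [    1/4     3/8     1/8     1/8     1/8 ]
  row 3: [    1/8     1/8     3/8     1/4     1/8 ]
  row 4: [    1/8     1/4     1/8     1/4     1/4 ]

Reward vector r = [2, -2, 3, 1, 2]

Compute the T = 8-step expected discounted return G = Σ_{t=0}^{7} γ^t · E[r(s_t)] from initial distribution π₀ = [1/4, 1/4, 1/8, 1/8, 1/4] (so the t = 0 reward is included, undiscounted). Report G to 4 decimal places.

t=0: π = [0.2500, 0.2500, 0.1250, 0.1250, 0.2500], E[r] = 1.0000, γ^t·E[r] = 1.000000, running G = 1.000000
t=1: π = [0.1719, 0.2188, 0.2188, 0.2344, 0.1563], E[r] = 1.1094, γ^t·E[r] = 0.776563, running G = 1.776563
t=2: π = [0.1797, 0.2207, 0.2383, 0.2168, 0.1445], E[r] = 1.1387, γ^t·E[r] = 0.557949, running G = 2.334512
t=3: π = [0.1824, 0.2251, 0.2344, 0.2151, 0.1431], E[r] = 1.1189, γ^t·E[r] = 0.383781, running G = 2.718293
t=4: π = [0.1824, 0.2243, 0.2350, 0.2154, 0.1429], E[r] = 1.1226, γ^t·E[r] = 0.269534, running G = 2.987827
t=5: π = [0.1824, 0.2244, 0.2349, 0.2154, 0.1429], E[r] = 1.1218, γ^t·E[r] = 0.188543, running G = 3.176370
t=6: π = [0.1824, 0.2244, 0.2350, 0.2154, 0.1429], E[r] = 1.1220, γ^t·E[r] = 0.132005, running G = 3.308375
t=7: π = [0.1824, 0.2244, 0.2349, 0.2154, 0.1429], E[r] = 1.1220, γ^t·E[r] = 0.092399, running G = 3.400774

G = 3.4008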